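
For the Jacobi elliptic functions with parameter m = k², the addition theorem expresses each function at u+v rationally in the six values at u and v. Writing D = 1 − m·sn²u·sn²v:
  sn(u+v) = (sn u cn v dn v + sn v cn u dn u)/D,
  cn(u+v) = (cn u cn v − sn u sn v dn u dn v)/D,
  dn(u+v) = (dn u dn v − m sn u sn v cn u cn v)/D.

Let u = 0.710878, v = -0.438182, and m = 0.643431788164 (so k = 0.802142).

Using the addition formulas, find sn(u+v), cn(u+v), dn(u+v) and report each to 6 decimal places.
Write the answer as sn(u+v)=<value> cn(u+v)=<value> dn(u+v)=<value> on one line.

sn u = 0.625996785742928, cn u = 0.7798256370750596, dn u = 0.8647873229326829
sn v = -0.4164572304791545, cn v = 0.9091553086143381, dn v = 0.9425525780347688
m = k² = 0.643431788164
D = 1 − m·sn²u·sn²v = 0.9562691888637343
sn(u+v) = (sn u·cn v·dn v + sn v·cn u·dn u)/D = 0.2555815354499477/0.9562691888637343 = 0.2672694450750179
cn(u+v) = (cn u·cn v − sn u·sn v·dn u·dn v)/D = 0.9214818719362587/0.9562691888637343 = 0.9636218364738794
dn(u+v) = (dn u·dn v − m·sn u·sn v·cn u·cn v)/D = 0.9340345609053096/0.9562691888637343 = 0.9767485680628856

sn(u+v)=0.267269 cn(u+v)=0.963622 dn(u+v)=0.976749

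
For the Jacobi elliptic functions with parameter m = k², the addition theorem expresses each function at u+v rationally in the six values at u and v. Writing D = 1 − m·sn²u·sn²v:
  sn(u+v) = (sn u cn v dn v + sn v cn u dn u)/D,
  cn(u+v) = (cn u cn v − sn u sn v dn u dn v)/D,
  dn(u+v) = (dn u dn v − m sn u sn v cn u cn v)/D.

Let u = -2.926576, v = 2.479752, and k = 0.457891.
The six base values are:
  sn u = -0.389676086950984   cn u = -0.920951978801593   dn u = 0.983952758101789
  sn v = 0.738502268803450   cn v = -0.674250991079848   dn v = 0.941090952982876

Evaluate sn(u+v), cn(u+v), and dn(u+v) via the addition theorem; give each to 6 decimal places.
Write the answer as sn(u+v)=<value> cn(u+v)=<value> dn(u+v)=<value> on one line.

sn(u+v)=-0.429405 cn(u+v)=0.903112 dn(u+v)=0.980480

m = k² = 0.209664167881
D = 1 − m·sn²u·sn²v = 0.9826365750776971
sn(u+v) = (sn u·cn v·dn v + sn v·cn u·dn u)/D = -0.4219492384040018/0.9826365750776971 = -0.429405183061335
cn(u+v) = (cn u·cn v − sn u·sn v·dn u·dn v)/D = 0.8874308304824154/0.9826365750776971 = 0.9031119469700649
dn(u+v) = (dn u·dn v − m·sn u·sn v·cn u·cn v)/D = 0.9634551297619144/0.9826365750776971 = 0.9804796139261701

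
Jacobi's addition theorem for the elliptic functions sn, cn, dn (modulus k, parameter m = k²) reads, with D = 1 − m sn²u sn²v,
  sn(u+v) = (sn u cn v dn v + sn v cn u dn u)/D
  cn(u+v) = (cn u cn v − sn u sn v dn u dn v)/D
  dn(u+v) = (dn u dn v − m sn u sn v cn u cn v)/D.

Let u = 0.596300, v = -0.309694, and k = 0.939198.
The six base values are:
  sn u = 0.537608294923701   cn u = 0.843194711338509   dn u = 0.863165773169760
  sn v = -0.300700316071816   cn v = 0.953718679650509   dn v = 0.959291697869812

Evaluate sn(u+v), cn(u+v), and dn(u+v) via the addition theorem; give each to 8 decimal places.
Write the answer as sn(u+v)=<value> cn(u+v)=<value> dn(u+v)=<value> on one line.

m = k² = 0.882092883204
D = 1 − m·sn²u·sn²v = 0.9769477134569427
sn(u+v) = (sn u·cn v·dn v + sn v·cn u·dn u)/D = 0.273000078301096/0.9769477134569427 = 0.2794418519442372
cn(u+v) = (cn u·cn v − sn u·sn v·dn u·dn v)/D = 0.9380286733764294/0.9769477134569427 = 0.9601626171550187
dn(u+v) = (dn u·dn v − m·sn u·sn v·cn u·cn v)/D = 0.9427010642960184/0.9769477134569427 = 0.9649452589026059

sn(u+v)=0.27944185 cn(u+v)=0.96016262 dn(u+v)=0.96494526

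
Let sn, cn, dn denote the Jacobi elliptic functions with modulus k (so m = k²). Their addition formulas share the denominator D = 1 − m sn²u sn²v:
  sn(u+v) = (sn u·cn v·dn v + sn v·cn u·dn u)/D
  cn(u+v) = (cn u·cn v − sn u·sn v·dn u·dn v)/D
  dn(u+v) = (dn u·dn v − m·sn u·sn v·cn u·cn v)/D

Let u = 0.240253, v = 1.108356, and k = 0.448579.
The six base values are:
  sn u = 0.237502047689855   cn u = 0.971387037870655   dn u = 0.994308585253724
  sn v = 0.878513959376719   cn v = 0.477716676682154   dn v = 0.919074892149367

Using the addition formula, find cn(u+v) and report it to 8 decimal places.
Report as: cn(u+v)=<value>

m = k² = 0.201223119241
D = 1 − m·sn²u·sn²v = 0.9912398825878866
cn(u+v) = (cn u·cn v − sn u·sn v·dn u·dn v)/D = 0.273375263144898/0.9912398825878866 = 0.2757912266717735

cn(u+v)=0.27579123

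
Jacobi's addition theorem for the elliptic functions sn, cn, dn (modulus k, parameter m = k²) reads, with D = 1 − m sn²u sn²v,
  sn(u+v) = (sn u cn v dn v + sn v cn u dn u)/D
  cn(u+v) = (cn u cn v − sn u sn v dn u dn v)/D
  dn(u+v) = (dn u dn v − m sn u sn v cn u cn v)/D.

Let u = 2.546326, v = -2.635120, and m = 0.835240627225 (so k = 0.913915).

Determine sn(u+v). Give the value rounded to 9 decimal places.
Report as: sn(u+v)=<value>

sn u = 0.9966515876779133, cn u = -0.08176559654949435, dn u = 0.4127268687473527
sn v = -0.9929500718415861, cn v = -0.1185333490195436, dn v = 0.4201126431180586
m = k² = 0.835240627225
D = 1 − m·sn²u·sn²v = 0.182000270913527
sn(u+v) = (sn u·cn v·dn v + sn v·cn u·dn u)/D = -0.0161216707590631/0.182000270913527 = -0.08858047671106443

sn(u+v)=-0.088580477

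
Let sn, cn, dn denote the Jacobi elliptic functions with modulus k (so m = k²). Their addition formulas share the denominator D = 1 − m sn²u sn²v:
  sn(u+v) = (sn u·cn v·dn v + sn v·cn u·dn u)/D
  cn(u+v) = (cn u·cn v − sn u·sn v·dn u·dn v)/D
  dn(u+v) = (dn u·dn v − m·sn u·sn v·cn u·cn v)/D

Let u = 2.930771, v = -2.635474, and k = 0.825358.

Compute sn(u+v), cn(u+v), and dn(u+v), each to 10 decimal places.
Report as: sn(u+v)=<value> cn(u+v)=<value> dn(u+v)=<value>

sn u = 0.8572656533471421, cn u = -0.5148743532079429, dn u = 0.7066622179331635
sn v = -0.9413506896695946, cn v = -0.3374298135295377, dn v = 0.6295606741432587
m = k² = 0.681215828164
D = 1 − m·sn²u·sn²v = 0.5563724911986393
sn(u+v) = (sn u·cn v·dn v + sn v·cn u·dn u)/D = 0.1603920342716747/0.5563724911986393 = 0.2882817479457492
cn(u+v) = (cn u·cn v − sn u·sn v·dn u·dn v)/D = 0.5327520476776921/0.5563724911986393 = 0.9575456301405921
dn(u+v) = (dn u·dn v − m·sn u·sn v·cn u·cn v)/D = 0.5403939857923966/0.5563724911986393 = 0.9712809212191299

sn(u+v)=0.2882817479 cn(u+v)=0.9575456301 dn(u+v)=0.9712809212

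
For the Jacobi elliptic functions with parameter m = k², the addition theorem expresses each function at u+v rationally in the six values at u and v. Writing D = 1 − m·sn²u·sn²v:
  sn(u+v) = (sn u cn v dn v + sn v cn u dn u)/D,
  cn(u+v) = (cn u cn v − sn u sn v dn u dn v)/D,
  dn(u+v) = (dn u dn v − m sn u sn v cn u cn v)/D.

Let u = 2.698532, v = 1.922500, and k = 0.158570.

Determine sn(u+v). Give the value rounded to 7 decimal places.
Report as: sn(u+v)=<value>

sn(u+v)=-0.9928233

sn u = 0.4463611105254077, cn u = -0.8948529259104676, dn u = 0.9974919874502588
sn v = 0.9435769666588352, cn v = -0.3311532998339462, dn v = 0.9887431203248765
m = k² = 0.0251444449
D = 1 − m·sn²u·sn²v = 0.9955396451289249
sn(u+v) = (sn u·cn v·dn v + sn v·cn u·dn u)/D = -0.988394968181415/0.9955396451289249 = -0.9928233124793491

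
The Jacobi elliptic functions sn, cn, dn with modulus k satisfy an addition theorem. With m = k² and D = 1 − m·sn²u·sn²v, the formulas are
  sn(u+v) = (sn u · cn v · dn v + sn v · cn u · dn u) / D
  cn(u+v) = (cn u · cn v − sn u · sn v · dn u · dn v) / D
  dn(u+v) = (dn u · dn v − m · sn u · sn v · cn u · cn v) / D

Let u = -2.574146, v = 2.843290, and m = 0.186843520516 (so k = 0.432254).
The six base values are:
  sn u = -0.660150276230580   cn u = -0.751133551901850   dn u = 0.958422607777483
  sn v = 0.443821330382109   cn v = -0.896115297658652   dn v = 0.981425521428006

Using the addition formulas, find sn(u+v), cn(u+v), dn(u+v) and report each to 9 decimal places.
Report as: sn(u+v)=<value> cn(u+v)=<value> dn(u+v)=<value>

sn(u+v)=0.265329820 cn(u+v)=0.964157708 dn(u+v)=0.993401345

m = k² = 0.186843520516
D = 1 − m·sn²u·sn²v = 0.9839608997383743
sn(u+v) = (sn u·cn v·dn v + sn v·cn u·dn u)/D = 0.2610741680602145/0.9839608997383743 = 0.2653298196398166
cn(u+v) = (cn u·cn v − sn u·sn v·dn u·dn v)/D = 0.9486934863198008/0.9839608997383743 = 0.9641577084740351
dn(u+v) = (dn u·dn v − m·sn u·sn v·cn u·cn v)/D = 0.9774680812907705/0.9839608997383743 = 0.9934013450642904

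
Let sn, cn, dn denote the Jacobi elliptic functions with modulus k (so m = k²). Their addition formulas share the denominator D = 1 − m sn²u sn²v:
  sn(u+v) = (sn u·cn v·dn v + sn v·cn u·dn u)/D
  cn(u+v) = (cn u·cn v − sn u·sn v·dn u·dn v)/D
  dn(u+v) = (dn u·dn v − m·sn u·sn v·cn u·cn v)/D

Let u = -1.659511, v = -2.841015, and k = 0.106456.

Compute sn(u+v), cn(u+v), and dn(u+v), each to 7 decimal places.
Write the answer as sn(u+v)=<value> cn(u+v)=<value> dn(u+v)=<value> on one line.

sn(u+v)=0.9750076 cn(u+v)=-0.2221714 dn(u+v)=0.9945987

sn u = -0.9964943396338805, cn u = -0.08366021203437382, dn u = 0.9943572995874628
sn v = -0.3045640645857673, cn v = -0.9524918532790695, dn v = 0.9994742469601302
m = k² = 0.011332879936
D = 1 − m·sn²u·sn²v = 0.9989561279256038
sn(u+v) = (sn u·cn v·dn v + sn v·cn u·dn u)/D = 0.973989839213105/0.9989561279256038 = 0.9750076224424962
cn(u+v) = (cn u·cn v − sn u·sn v·dn u·dn v)/D = -0.2219394931726778/0.9989561279256038 = -0.2221714117050859
dn(u+v) = (dn u·dn v − m·sn u·sn v·cn u·cn v)/D = 0.9935604353167881/0.9989561279256038 = 0.9945986690926856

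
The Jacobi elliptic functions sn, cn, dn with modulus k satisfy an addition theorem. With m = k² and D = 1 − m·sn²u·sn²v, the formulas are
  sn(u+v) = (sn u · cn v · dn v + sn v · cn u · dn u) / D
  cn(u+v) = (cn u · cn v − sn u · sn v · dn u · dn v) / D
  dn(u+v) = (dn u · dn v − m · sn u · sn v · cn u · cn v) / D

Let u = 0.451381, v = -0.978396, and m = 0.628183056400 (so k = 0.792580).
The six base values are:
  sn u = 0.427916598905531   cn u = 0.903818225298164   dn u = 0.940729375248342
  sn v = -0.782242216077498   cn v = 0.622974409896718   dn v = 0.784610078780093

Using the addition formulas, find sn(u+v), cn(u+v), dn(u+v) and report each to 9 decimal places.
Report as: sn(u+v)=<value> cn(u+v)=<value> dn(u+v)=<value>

m = k² = 0.6281830564
D = 1 − m·sn²u·sn²v = 0.9296138865747374
sn(u+v) = (sn u·cn v·dn v + sn v·cn u·dn u)/D = -0.4559379464138036/0.9296138865747374 = -0.4904594832309962
cn(u+v) = (cn u·cn v − sn u·sn v·dn u·dn v)/D = 0.8101250317898789/0.9296138865747374 = 0.8714639954173575
dn(u+v) = (dn u·dn v − m·sn u·sn v·cn u·cn v)/D = 0.8565019873651886/0.9296138865747374 = 0.9213524020398001

sn(u+v)=-0.490459483 cn(u+v)=0.871463995 dn(u+v)=0.921352402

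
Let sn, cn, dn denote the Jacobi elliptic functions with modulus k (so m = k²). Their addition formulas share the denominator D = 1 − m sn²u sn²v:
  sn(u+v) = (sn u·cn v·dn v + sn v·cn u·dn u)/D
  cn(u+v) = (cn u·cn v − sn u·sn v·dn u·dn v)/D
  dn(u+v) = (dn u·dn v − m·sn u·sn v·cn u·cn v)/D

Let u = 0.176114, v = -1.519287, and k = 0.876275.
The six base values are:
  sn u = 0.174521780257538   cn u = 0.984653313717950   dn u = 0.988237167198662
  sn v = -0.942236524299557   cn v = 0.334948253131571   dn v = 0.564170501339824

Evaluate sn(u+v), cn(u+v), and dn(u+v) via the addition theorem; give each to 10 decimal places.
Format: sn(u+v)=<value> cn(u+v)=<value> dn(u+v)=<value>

m = k² = 0.767857875625
D = 1 − m·sn²u·sn²v = 0.9792365277442552
sn(u+v) = (sn u·cn v·dn v + sn v·cn u·dn u)/D = -0.8838840197867646/0.9792365277442552 = -0.9026256626913803
cn(u+v) = (cn u·cn v − sn u·sn v·dn u·dn v)/D = 0.4214892843646393/0.9792365277442552 = 0.4304264316360538
dn(u+v) = (dn u·dn v − m·sn u·sn v·cn u·cn v)/D = 0.5991781658734476/0.9792365277442552 = 0.6118829811768761

sn(u+v)=-0.9026256627 cn(u+v)=0.4304264316 dn(u+v)=0.6118829812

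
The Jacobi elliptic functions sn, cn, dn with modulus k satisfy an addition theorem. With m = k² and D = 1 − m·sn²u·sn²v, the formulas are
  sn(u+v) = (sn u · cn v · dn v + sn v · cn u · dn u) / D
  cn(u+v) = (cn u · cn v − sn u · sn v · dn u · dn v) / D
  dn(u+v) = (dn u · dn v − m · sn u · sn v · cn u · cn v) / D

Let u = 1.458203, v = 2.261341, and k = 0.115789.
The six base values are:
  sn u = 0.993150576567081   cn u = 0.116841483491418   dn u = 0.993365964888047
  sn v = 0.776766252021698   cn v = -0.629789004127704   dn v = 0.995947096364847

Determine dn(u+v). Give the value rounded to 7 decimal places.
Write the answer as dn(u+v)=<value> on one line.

m = k² = 0.013407092521
D = 1 − m·sn²u·sn²v = 0.9920210544423533
dn(u+v) = (dn u·dn v − m·sn u·sn v·cn u·cn v)/D = 0.9901010316538461/0.9920210544423533 = 0.9980645342355294

dn(u+v)=0.9980645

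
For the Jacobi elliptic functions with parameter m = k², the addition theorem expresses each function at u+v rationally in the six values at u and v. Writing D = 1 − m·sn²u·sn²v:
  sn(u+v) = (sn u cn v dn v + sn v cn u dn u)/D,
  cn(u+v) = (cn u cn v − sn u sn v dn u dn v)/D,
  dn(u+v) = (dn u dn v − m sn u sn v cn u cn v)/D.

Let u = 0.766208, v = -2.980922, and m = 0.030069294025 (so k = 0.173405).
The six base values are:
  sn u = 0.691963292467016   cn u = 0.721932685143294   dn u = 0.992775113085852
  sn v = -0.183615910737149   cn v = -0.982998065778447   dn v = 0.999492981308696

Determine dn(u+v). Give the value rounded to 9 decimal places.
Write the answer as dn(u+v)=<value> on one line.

m = k² = 0.030069294025
D = 1 − m·sn²u·sn²v = 0.9995145886053474
dn(u+v) = (dn u·dn v − m·sn u·sn v·cn u·cn v)/D = 0.9895605300073541/0.9995145886053474 = 0.9900411072419839

dn(u+v)=0.990041107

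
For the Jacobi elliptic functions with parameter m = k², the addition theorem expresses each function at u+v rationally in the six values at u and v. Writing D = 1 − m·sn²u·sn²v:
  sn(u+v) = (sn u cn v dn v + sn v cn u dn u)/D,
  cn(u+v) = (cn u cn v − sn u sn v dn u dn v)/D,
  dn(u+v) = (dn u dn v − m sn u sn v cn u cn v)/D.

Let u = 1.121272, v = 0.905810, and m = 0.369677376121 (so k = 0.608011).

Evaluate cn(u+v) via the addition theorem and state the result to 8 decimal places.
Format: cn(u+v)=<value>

sn u = 0.8694125664859106, cn u = 0.49408682358102, dn u = 0.8488633143079453
sn v = 0.7625214494417563, cn v = 0.6469629349052719, dn v = 0.8860333913432461
m = k² = 0.369677376121
D = 1 − m·sn²u·sn²v = 0.8375278869215016
cn(u+v) = (cn u·cn v − sn u·sn v·dn u·dn v)/D = -0.17895970405995/0.8375278869215016 = -0.2136761137802248

cn(u+v)=-0.21367611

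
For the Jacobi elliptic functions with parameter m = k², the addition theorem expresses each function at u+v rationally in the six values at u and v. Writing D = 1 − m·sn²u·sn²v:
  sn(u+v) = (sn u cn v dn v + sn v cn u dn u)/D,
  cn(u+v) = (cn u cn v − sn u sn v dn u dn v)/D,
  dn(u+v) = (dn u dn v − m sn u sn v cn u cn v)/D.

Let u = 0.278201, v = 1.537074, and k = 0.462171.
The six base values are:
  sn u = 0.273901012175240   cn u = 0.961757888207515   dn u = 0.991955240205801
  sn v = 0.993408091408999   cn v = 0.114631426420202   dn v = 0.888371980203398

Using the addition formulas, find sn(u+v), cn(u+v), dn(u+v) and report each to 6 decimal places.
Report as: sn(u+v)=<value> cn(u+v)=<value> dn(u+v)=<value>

m = k² = 0.213602033241
D = 1 − m·sn²u·sn²v = 0.984185770294311
sn(u+v) = (sn u·cn v·dn v + sn v·cn u·dn u)/D = 0.9756247639565806/0.984185770294311 = 0.9913014325179988
cn(u+v) = (cn u·cn v − sn u·sn v·dn u·dn v)/D = -0.1295297278792506/0.984185770294311 = -0.1316110553402088
dn(u+v) = (dn u·dn v − m·sn u·sn v·cn u·cn v)/D = 0.8748176296031803/0.984185770294311 = 0.888874495047388

sn(u+v)=0.991301 cn(u+v)=-0.131611 dn(u+v)=0.888874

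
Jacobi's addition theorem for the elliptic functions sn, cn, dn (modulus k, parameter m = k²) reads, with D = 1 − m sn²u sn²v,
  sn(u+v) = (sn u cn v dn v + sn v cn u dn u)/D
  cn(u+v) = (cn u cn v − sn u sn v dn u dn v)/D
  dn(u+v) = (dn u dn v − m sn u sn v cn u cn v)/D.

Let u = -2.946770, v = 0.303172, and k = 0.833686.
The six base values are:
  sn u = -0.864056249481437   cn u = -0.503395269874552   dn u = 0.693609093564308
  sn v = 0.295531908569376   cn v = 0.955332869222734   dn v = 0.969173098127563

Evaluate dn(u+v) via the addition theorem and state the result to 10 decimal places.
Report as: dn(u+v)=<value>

m = k² = 0.695032346596
D = 1 − m·sn²u·sn²v = 0.954679175166747
dn(u+v) = (dn u·dn v − m·sn u·sn v·cn u·cn v)/D = 0.5868749675458033/0.954679175166747 = 0.614735277370325

dn(u+v)=0.6147352774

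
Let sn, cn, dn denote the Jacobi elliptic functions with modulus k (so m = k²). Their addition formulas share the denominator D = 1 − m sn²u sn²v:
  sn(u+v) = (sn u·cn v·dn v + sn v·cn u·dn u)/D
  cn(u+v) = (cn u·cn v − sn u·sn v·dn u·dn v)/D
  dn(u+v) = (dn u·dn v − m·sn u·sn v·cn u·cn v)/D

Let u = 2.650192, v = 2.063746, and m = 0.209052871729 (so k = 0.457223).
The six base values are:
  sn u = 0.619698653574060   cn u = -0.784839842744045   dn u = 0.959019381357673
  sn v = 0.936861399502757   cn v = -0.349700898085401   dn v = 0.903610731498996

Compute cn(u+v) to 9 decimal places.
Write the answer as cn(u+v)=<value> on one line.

cn(u+v)=-0.245985967

m = k² = 0.209052871729
D = 1 − m·sn²u·sn²v = 0.9295358959953722
cn(u+v) = (cn u·cn v − sn u·sn v·dn u·dn v)/D = -0.2286527862464693/0.9295358959953722 = -0.2459859670095061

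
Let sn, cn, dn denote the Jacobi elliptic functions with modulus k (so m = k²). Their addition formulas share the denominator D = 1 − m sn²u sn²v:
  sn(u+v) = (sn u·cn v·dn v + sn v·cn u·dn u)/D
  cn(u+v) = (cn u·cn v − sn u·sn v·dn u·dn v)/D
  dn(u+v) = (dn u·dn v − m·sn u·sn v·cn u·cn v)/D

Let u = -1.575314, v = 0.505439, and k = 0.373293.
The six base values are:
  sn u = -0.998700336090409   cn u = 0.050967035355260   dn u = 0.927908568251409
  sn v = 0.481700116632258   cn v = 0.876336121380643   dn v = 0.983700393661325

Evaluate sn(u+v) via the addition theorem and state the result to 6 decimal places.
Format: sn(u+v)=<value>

m = k² = 0.139347663849
D = 1 − m·sn²u·sn²v = 0.9677504553323654
sn(u+v) = (sn u·cn v·dn v + sn v·cn u·dn u)/D = -0.8381508868503962/0.9677504553323654 = -0.8660816248983738

sn(u+v)=-0.866082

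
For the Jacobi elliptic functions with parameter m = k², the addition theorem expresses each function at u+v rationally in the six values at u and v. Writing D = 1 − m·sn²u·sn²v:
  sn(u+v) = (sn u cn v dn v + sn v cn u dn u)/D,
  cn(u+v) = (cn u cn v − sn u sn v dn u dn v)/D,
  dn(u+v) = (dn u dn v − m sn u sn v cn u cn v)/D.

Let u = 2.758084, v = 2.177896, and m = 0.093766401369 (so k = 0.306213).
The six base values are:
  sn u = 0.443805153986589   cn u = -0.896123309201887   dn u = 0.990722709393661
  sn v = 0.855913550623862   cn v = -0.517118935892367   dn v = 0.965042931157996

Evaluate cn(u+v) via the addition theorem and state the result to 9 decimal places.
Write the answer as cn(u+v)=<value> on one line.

m = k² = 0.093766401369
D = 1 − m·sn²u·sn²v = 0.986470188817765
cn(u+v) = (cn u·cn v − sn u·sn v·dn u·dn v)/D = 0.1002231088049424/0.986470188817765 = 0.1015977065916759

cn(u+v)=0.101597707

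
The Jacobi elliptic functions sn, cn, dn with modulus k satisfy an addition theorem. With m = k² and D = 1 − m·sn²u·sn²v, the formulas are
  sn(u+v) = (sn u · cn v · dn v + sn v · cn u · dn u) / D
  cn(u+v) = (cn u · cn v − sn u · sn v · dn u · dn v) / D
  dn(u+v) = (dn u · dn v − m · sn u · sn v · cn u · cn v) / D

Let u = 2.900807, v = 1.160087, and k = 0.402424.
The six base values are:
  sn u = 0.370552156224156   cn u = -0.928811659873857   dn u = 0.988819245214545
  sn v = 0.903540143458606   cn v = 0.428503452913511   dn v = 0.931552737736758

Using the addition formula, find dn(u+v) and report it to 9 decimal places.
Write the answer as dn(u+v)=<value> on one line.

m = k² = 0.161945075776
D = 1 − m·sn²u·sn²v = 0.981846459358984
dn(u+v) = (dn u·dn v − m·sn u·sn v·cn u·cn v)/D = 0.9427170309634546/0.981846459358984 = 0.9601471003714005

dn(u+v)=0.960147100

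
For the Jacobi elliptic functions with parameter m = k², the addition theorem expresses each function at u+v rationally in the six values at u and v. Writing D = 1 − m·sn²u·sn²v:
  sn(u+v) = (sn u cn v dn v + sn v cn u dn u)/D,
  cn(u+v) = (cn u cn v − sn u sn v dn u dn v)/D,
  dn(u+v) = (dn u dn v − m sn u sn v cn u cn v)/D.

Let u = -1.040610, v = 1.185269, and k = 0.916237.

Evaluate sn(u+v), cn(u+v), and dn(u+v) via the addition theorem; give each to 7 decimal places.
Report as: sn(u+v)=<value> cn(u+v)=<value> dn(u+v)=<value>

sn u = -0.7927104911277218, cn u = 0.6095982917102426, dn u = 0.6873665636586484
sn v = 0.8471072798221457, cn v = 0.5314219194503789, dn v = 0.6305470437428922
m = k² = 0.839490240169
D = 1 − m·sn²u·sn²v = 0.6214513591800347
sn(u+v) = (sn u·cn v·dn v + sn v·cn u·dn u)/D = 0.08932616014033351/0.6214513591800347 = 0.1437379753392022
cn(u+v) = (cn u·cn v − sn u·sn v·dn u·dn v)/D = 0.6149980723069756/0.6214513591800347 = 0.989615781222888
dn(u+v) = (dn u·dn v − m·sn u·sn v·cn u·cn v)/D = 0.6160384423554156/0.6214513591800347 = 0.9912898785324709

sn(u+v)=0.1437380 cn(u+v)=0.9896158 dn(u+v)=0.9912899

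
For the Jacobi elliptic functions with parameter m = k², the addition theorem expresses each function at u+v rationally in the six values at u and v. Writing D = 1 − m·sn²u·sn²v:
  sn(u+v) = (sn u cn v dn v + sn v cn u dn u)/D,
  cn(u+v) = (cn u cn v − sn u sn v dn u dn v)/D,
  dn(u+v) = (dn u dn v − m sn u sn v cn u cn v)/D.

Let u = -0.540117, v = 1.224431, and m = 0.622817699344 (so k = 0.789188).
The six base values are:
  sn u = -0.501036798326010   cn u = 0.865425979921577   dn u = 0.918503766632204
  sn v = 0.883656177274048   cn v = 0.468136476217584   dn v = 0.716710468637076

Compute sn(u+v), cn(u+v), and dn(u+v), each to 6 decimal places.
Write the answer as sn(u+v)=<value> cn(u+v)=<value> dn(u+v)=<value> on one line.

sn(u+v)=0.608612 cn(u+v)=0.793468 dn(u+v)=0.877099

m = k² = 0.622817699344
D = 1 − m·sn²u·sn²v = 0.877913729096201
sn(u+v) = (sn u·cn v·dn v + sn v·cn u·dn u)/D = 0.5343086425980167/0.877913729096201 = 0.6086117859759175
cn(u+v) = (cn u·cn v − sn u·sn v·dn u·dn v)/D = 0.6965965763486515/0.877913729096201 = 0.7934681430096636
dn(u+v) = (dn u·dn v − m·sn u·sn v·cn u·cn v)/D = 0.7700175017166301/0.877913729096201 = 0.8770992823057359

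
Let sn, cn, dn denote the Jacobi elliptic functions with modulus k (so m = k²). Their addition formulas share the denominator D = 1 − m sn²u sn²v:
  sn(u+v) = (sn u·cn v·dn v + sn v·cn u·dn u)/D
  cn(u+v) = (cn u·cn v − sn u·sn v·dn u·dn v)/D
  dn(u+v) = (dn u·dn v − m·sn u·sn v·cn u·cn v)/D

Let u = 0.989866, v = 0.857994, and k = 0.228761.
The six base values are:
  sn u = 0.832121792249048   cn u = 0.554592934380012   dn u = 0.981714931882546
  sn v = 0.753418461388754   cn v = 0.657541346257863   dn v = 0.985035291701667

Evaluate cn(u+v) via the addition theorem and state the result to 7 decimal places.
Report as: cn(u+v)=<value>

cn(u+v)=-0.2466679

m = k² = 0.052331595121
D = 1 − m·sn²u·sn²v = 0.9794311372746627
cn(u+v) = (cn u·cn v − sn u·sn v·dn u·dn v)/D = -0.2415942054479241/0.9794311372746627 = -0.246667883277815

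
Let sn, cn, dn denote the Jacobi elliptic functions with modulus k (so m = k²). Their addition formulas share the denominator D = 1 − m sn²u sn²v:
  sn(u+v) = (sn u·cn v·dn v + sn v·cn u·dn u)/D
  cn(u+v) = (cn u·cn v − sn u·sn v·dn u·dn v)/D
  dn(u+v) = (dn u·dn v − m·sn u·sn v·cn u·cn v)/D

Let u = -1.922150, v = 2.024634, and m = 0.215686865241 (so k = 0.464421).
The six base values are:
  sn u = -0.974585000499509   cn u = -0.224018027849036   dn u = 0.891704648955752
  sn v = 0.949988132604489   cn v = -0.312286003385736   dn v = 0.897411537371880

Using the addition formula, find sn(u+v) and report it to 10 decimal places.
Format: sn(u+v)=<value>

sn(u+v)=0.1022662907

m = k² = 0.215686865241
D = 1 − m·sn²u·sn²v = 0.8151159250533307
sn(u+v) = (sn u·cn v·dn v + sn v·cn u·dn u)/D = 0.08335888218471764/0.8151159250533307 = 0.1022662907478635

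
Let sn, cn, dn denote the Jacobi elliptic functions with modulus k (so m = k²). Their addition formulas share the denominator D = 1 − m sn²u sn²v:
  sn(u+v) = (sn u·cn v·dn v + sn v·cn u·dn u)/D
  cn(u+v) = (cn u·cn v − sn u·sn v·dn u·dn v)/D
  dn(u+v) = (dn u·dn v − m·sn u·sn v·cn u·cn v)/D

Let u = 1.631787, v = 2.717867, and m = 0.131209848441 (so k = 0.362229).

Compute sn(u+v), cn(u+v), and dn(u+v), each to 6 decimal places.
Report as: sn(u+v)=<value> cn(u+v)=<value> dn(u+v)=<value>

sn u = 0.9999879067334548, cn u = -0.004917965722044493, dn u = 0.9320908351931973
sn v = 0.5072529227280707, cn v = -0.8617972339151652, dn v = 0.9829745575132913
m = k² = 0.131209848441
D = 1 − m·sn²u·sn²v = 0.9662397972755234
sn(u+v) = (sn u·cn v·dn v + sn v·cn u·dn u)/D = -0.8494397528880326/0.9662397972755234 = -0.8791189881468056
cn(u+v) = (cn u·cn v − sn u·sn v·dn u·dn v)/D = -0.4605121627628987/0.9662397972755234 = -0.4766023548827017
dn(u+v) = (dn u·dn v − m·sn u·sn v·cn u·cn v)/D = 0.9159394936634174/0.9662397972755234 = 0.9479422150133578

sn(u+v)=-0.879119 cn(u+v)=-0.476602 dn(u+v)=0.947942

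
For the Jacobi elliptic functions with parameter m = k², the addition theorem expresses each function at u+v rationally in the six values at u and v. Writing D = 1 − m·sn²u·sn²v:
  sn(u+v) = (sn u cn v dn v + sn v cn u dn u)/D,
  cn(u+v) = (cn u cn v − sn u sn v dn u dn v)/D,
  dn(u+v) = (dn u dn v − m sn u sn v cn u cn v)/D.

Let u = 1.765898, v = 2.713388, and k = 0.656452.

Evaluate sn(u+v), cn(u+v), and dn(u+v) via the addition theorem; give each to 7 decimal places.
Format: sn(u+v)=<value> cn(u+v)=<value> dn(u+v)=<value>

sn(u+v)=-0.7436209 cn(u+v)=-0.6686015 dn(u+v)=0.8727590

sn u = 0.999676772622018, cn u = 0.02542341991208351, dn u = 0.7545523858045813
sn v = 0.7469516790263426, cn v = -0.6648783266130185, dn v = 0.871532397951702
m = k² = 0.430929228304
D = 1 − m·sn²u·sn²v = 0.7597241235041597
sn(u+v) = (sn u·cn v·dn v + sn v·cn u·dn u)/D = -0.5649467042820823/0.7597241235041597 = -0.7436208576296302
cn(u+v) = (cn u·cn v − sn u·sn v·dn u·dn v)/D = -0.5079527194089792/0.7597241235041597 = -0.668601540604098
dn(u+v) = (dn u·dn v − m·sn u·sn v·cn u·cn v)/D = 0.6630560399062246/0.7597241235041597 = 0.8727589652516729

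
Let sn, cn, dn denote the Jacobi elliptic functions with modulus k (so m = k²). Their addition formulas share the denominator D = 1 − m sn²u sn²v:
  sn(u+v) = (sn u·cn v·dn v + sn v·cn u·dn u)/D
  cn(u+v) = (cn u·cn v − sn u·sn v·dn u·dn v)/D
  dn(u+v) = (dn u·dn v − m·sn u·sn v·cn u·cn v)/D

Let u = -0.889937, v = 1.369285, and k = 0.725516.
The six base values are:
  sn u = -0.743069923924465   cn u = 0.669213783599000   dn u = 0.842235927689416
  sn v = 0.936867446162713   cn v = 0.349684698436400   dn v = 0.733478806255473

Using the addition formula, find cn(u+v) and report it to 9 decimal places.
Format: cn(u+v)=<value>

m = k² = 0.526373466256
D = 1 − m·sn²u·sn²v = 0.7449004732702747
cn(u+v) = (cn u·cn v − sn u·sn v·dn u·dn v)/D = 0.6640739332613055/0.7449004732702747 = 0.8914935042877297

cn(u+v)=0.891493504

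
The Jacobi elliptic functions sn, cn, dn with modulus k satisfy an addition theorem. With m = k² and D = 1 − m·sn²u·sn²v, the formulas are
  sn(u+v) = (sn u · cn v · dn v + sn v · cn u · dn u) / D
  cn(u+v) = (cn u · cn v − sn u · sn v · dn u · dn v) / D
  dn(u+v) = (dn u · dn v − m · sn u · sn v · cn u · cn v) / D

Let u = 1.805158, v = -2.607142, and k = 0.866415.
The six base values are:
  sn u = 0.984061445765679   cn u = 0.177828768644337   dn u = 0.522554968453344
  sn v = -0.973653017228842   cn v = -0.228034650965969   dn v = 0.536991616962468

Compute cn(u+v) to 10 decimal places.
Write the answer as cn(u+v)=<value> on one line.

m = k² = 0.750674952225
D = 1 − m·sn²u·sn²v = 0.3108642390089414
cn(u+v) = (cn u·cn v − sn u·sn v·dn u·dn v)/D = 0.2283087079888889/0.3108642390089414 = 0.7344322033205049

cn(u+v)=0.7344322033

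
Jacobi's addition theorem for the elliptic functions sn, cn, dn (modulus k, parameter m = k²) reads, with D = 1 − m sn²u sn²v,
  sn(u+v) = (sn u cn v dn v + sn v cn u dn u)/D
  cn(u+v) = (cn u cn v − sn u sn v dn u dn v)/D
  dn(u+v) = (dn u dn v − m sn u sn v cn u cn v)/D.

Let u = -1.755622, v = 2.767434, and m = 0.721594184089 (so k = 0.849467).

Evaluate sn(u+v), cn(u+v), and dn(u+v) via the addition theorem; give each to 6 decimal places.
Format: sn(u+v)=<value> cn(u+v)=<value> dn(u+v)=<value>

sn u = -0.9821988233704765, cn u = 0.1878442742530404, dn u = 0.5512418768872512
sn v = 0.9338875110235059, cn v = -0.3575669402424127, dn v = 0.6088223082088518
m = k² = 0.721594184089
D = 1 − m·sn²u·sn²v = 0.3928709991064672
sn(u+v) = (sn u·cn v·dn v + sn v·cn u·dn u)/D = 0.3105213462942411/0.3928709991064672 = 0.7903900949687825
cn(u+v) = (cn u·cn v − sn u·sn v·dn u·dn v)/D = 0.2406742932565208/0.3928709991064672 = 0.6126038669280818
dn(u+v) = (dn u·dn v − m·sn u·sn v·cn u·cn v)/D = 0.291151129889409/0.3928709991064672 = 0.741085828558467

sn(u+v)=0.790390 cn(u+v)=0.612604 dn(u+v)=0.741086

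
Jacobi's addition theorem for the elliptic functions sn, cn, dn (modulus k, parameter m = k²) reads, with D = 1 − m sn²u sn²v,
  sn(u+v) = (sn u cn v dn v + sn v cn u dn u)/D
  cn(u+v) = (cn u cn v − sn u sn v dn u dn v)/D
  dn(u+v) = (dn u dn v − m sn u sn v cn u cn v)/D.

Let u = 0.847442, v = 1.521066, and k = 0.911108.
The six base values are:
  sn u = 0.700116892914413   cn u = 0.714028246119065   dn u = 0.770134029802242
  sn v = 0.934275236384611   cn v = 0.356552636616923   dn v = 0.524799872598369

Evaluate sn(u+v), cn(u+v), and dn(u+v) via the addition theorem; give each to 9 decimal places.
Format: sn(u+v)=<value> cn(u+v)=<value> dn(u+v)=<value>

sn(u+v)=0.999885044 cn(u+v)=-0.015162401 dn(u+v)=0.412399145

m = k² = 0.830117787664
D = 1 − m·sn²u·sn²v = 0.6448347157674592
sn(u+v) = (sn u·cn v·dn v + sn v·cn u·dn u)/D = 0.6447605882736252/0.6448347157674592 = 0.999885044195014
cn(u+v) = (cn u·cn v − sn u·sn v·dn u·dn v)/D = -0.009777242348875725/0.6448347157674592 = -0.01516240070486776
dn(u+v) = (dn u·dn v − m·sn u·sn v·cn u·cn v)/D = 0.2659292856727485/0.6448347157674592 = 0.4123991453472678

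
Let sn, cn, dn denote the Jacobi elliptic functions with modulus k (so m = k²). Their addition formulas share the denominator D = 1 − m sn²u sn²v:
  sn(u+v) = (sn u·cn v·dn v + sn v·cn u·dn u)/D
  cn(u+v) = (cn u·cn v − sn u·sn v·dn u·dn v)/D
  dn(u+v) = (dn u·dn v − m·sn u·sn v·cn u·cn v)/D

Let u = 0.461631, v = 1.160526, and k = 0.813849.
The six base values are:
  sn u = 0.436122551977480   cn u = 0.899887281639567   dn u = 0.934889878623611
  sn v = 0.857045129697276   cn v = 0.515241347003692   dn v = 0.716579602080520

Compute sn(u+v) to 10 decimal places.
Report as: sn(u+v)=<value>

m = k² = 0.662350194801
D = 1 − m·sn²u·sn²v = 0.9074636979011947
sn(u+v) = (sn u·cn v·dn v + sn v·cn u·dn u)/D = 0.8820496559485584/0.9074636979011947 = 0.9719944257699624

sn(u+v)=0.9719944258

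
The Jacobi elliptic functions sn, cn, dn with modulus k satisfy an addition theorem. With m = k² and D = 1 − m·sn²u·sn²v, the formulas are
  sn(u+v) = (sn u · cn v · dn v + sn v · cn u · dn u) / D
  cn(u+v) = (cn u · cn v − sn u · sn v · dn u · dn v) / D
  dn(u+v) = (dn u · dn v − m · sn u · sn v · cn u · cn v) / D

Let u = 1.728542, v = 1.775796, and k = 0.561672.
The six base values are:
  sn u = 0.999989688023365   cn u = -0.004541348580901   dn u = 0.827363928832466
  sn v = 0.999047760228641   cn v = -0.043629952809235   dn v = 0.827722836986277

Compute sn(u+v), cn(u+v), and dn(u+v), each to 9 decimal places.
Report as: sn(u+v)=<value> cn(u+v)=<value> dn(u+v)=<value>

sn(u+v)=-0.058188685 cn(u+v)=-0.998305603 dn(u+v)=0.999465770

m = k² = 0.315475435584
D = 1 − m·sn²u·sn²v = 0.6851315888004568
sn(u+v) = (sn u·cn v·dn v + sn v·cn u·dn u)/D = -0.03986690602307123/0.6851315888004568 = -0.05818868473554267
cn(u+v) = (cn u·cn v − sn u·sn v·dn u·dn v)/D = -0.6839707038875172/0.6851315888004568 = -0.9983056029937664
dn(u+v) = (dn u·dn v − m·sn u·sn v·cn u·cn v)/D = 0.6847655706279321/0.6851315888004568 = 0.9994657695273319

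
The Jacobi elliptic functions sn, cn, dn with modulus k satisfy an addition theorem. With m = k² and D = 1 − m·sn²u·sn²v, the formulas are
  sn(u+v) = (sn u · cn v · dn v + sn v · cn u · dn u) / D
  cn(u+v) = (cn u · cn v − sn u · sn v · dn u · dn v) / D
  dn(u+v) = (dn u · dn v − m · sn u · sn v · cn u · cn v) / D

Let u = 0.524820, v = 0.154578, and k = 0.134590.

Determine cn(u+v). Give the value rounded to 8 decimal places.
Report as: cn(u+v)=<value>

cn(u+v)=0.77849300

sn u = 0.5006998479786305, cn u = 0.8656209691511501, dn u = 0.9977267645647689
sn v = 0.1539521793161527, cn v = 0.9880782997737614, dn v = 0.9997853089723621
m = k² = 0.0181144681
D = 1 − m·sn²u·sn²v = 0.9998923653290512
cn(u+v) = (cn u·cn v − sn u·sn v·dn u·dn v)/D = 0.7784092039549947/0.9998923653290512 = 0.7784929967925404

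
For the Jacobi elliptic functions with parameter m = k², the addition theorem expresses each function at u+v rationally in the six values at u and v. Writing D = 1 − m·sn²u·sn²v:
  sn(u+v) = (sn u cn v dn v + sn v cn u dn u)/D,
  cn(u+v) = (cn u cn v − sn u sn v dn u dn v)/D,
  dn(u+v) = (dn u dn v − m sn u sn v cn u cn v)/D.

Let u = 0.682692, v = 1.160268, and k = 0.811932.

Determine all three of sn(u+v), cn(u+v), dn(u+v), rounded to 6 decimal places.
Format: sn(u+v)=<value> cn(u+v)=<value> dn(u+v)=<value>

sn(u+v)=0.994671 cn(u+v)=0.103103 dn(u+v)=0.589724

sn u = 0.6061106276307268, cn u = 0.7953803537132951, dn u = 0.8705270249478645
sn v = 0.8572650883489293, cn v = 0.514875293928639, dn v = 0.7180020788169908
m = k² = 0.659233572624
D = 1 − m·sn²u·sn²v = 0.8220191035270226
sn(u+v) = (sn u·cn v·dn v + sn v·cn u·dn u)/D = 0.817638331919146/0.8220191035270226 = 0.9946707180051167
cn(u+v) = (cn u·cn v − sn u·sn v·dn u·dn v)/D = 0.08475237306321516/0.8220191035270226 = 0.1031026805819593
dn(u+v) = (dn u·dn v − m·sn u·sn v·cn u·cn v)/D = 0.4847642483981281/0.8220191035270226 = 0.5897238231060067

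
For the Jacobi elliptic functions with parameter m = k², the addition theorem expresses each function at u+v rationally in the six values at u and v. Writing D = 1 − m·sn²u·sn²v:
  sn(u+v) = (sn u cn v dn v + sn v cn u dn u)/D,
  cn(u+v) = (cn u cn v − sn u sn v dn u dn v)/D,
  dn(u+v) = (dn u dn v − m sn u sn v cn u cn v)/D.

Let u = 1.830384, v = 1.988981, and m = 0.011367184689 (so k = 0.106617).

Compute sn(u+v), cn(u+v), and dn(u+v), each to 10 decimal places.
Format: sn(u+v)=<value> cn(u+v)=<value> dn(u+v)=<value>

sn(u+v)=-0.6196282615 cn(u+v)=-0.7848954182 dn(u+v)=0.9978154601

sn u = 0.9679974513728141, cn u = -0.2509600249755653, dn u = 0.9946601083893968
sn v = 0.9165366835706677, cn v = -0.3999506315400461, dn v = 0.9952141055796099
m = k² = 0.011367184689
D = 1 − m·sn²u·sn²v = 0.9910525135823844
sn(u+v) = (sn u·cn v·dn v + sn v·cn u·dn u)/D = -0.6140841460785878/0.9910525135823844 = -0.6196282615326217
cn(u+v) = (cn u·cn v − sn u·sn v·dn u·dn v)/D = -0.7778725771055912/0.9910525135823844 = -0.784895418199177
dn(u+v) = (dn u·dn v − m·sn u·sn v·cn u·cn v)/D = 0.9888875198178659/0.9910525135823844 = 0.9978154600943469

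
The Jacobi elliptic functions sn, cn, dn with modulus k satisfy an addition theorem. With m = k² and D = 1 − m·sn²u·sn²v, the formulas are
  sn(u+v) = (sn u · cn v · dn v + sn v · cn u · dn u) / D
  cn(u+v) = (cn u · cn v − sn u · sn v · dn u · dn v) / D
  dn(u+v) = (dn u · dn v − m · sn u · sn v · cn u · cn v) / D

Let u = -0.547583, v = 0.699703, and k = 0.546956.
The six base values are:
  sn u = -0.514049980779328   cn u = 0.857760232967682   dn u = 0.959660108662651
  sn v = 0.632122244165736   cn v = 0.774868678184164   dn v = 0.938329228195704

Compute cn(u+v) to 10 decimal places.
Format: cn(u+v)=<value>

cn(u+v)=0.9884784969

m = k² = 0.299160865936
D = 1 − m·sn²u·sn²v = 0.968412327786314
cn(u+v) = (cn u·cn v − sn u·sn v·dn u·dn v)/D = 0.9572547621210805/0.968412327786314 = 0.9884784968705029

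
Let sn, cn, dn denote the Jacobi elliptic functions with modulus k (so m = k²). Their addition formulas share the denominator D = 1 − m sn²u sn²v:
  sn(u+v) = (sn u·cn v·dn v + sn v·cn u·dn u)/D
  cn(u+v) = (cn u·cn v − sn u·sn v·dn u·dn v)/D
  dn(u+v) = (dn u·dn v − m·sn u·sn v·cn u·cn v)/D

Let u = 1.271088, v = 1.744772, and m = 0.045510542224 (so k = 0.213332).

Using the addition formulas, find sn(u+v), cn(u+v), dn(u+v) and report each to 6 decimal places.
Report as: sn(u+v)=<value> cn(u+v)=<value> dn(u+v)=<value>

sn(u+v)=0.161676 cn(u+v)=-0.986844 dn(u+v)=0.999405

sn u = 0.9520387351881017, cn u = 0.3059775264646728, dn u = 0.9791579326072029
sn v = 0.9884586585581934, cn v = -0.15149085887055, dn v = 0.9775141436670792
m = k² = 0.045510542224
D = 1 − m·sn²u·sn²v = 0.9596969171531346
sn(u+v) = (sn u·cn v·dn v + sn v·cn u·dn u)/D = 0.1551603933056048/0.9596969171531346 = 0.1616764527762327
cn(u+v) = (cn u·cn v − sn u·sn v·dn u·dn v)/D = -0.9470709715446253/0.9596969171531346 = -0.9868438197697215
dn(u+v) = (dn u·dn v − m·sn u·sn v·cn u·cn v)/D = 0.95912591351383/0.9596969171531346 = 0.9994050166994404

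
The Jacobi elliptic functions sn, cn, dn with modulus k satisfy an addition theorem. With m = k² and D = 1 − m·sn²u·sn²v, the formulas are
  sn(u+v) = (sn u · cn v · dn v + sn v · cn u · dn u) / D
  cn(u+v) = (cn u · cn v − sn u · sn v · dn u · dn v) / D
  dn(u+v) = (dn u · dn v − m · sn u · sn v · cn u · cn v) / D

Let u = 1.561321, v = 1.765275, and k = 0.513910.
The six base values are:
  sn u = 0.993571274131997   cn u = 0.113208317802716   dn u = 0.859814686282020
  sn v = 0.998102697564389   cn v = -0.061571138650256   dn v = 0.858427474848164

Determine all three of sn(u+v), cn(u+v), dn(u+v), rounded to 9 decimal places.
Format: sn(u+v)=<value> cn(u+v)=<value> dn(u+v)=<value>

m = k² = 0.2641034881
D = 1 − m·sn²u·sn²v = 0.7402696806913597
sn(u+v) = (sn u·cn v·dn v + sn v·cn u·dn u)/D = 0.0446389233984639/0.7402696806913597 = 0.06030089379964109
cn(u+v) = (cn u·cn v − sn u·sn v·dn u·dn v)/D = -0.7389225714976595/0.7402696806913597 = -0.9981802453499891
dn(u+v) = (dn u·dn v − m·sn u·sn v·cn u·cn v)/D = 0.7399141427880269/0.7402696806913597 = 0.9995197184045134

sn(u+v)=0.060300894 cn(u+v)=-0.998180245 dn(u+v)=0.999519718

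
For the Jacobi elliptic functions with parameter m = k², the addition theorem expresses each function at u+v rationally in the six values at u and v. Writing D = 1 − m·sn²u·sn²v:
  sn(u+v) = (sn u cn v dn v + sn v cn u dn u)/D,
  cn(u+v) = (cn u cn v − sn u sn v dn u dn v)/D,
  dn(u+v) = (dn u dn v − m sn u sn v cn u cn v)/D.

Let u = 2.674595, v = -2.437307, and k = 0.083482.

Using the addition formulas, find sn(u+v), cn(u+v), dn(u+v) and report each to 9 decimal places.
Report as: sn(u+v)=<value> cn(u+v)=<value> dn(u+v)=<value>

sn u = 0.4550030924986352, cn u = -0.8904898572227976, dn u = 0.9992783258837814
sn v = -0.6513827641991299, cn v = -0.7587492962133808, dn v = 0.9985203819049705
m = k² = 0.006969244324
D = 1 − m·sn²u·sn²v = 0.999387809039642
sn(u+v) = (sn u·cn v·dn v + sn v·cn u·dn u)/D = 0.2349086749964459/0.999387809039642 = 0.2350525720562676
cn(u+v) = (cn u·cn v − sn u·sn v·dn u·dn v)/D = 0.971387619474569/0.999387809039642 = 0.9719826584717101
dn(u+v) = (dn u·dn v − m·sn u·sn v·cn u·cn v)/D = 0.9991953840066923/0.999387809039642 = 0.9998074570940237

sn(u+v)=0.235052572 cn(u+v)=0.971982658 dn(u+v)=0.999807457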